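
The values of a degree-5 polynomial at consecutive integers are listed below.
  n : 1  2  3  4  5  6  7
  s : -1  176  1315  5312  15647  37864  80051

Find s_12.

177, 1139, 3997, 10335, 22217, 42187
962, 2858, 6338, 11882, 19970
1896, 3480, 5544, 8088
1584, 2064, 2544
480, 480
Fifth differences constant at 480.
2544 + 480 = 3024;  8088 + 3024 = 11112;  19970 + 11112 = 31082;  42187 + 31082 = 73269;  80051 + 73269 = 153320
3024 + 480 = 3504;  11112 + 3504 = 14616;  31082 + 14616 = 45698;  73269 + 45698 = 118967;  153320 + 118967 = 272287
3504 + 480 = 3984;  14616 + 3984 = 18600;  45698 + 18600 = 64298;  118967 + 64298 = 183265;  272287 + 183265 = 455552
3984 + 480 = 4464;  18600 + 4464 = 23064;  64298 + 23064 = 87362;  183265 + 87362 = 270627;  455552 + 270627 = 726179
4464 + 480 = 4944;  23064 + 4944 = 28008;  87362 + 28008 = 115370;  270627 + 115370 = 385997;  726179 + 385997 = 1112176

1112176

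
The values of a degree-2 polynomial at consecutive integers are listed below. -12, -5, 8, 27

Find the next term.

52

First differences: 7, 13, 19
Second differences: 6, 6
Second differences constant at 6.
19 + 6 = 25;  27 + 25 = 52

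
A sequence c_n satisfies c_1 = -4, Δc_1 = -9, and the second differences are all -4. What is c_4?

-43

Build the table forward from the leading diagonal:
Δ²: -4  -4  -4  -4
Δ: -9  -13  -17  -21
c: -4  -13  -26  -43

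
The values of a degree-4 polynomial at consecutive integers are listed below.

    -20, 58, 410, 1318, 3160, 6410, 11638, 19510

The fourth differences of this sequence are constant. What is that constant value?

96

First differences: 78, 352, 908, 1842, 3250, 5228, 7872
Second differences: 274, 556, 934, 1408, 1978, 2644
Third differences: 282, 378, 474, 570, 666
Fourth differences: 96, 96, 96, 96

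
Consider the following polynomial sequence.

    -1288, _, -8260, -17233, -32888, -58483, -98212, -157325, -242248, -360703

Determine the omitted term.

-3527

Using the last 8 terms:
First differences: -8973  -15655  -25595  -39729  -59113  -84923  -118455
Second differences: -6682  -9940  -14134  -19384  -25810  -33532
Third differences: -3258  -4194  -5250  -6426  -7722
Fourth differences: -936  -1056  -1176  -1296
Fifth differences: -120  -120  -120
Constant fifth difference = -120.
Extend backward: -936 + 120 = -816;  -3258 + 816 = -2442;  -6682 + 2442 = -4240;  -8973 + 4240 = -4733;  -8260 + 4733 = -3527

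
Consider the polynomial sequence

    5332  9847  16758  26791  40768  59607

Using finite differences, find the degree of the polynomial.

D1: 4515, 6911, 10033, 13977, 18839
D2: 2396, 3122, 3944, 4862
D3: 726, 822, 918
D4: 96, 96
The fourth differences are constant, so the polynomial has degree 4.

4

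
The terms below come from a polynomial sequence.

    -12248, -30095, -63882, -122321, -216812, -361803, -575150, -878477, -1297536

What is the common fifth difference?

First differences: -17847, -33787, -58439, -94491, -144991, -213347, -303327, -419059
Second differences: -15940, -24652, -36052, -50500, -68356, -89980, -115732
Third differences: -8712, -11400, -14448, -17856, -21624, -25752
Fourth differences: -2688, -3048, -3408, -3768, -4128
Fifth differences: -360, -360, -360, -360

-360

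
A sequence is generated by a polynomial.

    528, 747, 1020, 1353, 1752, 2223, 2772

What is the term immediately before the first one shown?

357

Δ: 219  273  333  399  471  549
Δ²: 54  60  66  72  78
Δ³: 6  6  6  6
The third differences are constant at 6.
Work back: 54 − 6 = 48;  219 − 48 = 171;  528 − 171 = 357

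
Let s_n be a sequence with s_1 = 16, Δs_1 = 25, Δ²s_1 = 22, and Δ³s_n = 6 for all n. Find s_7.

Build the table forward from the leading diagonal:
D3: 6  6  6  6  6  6  6
D2: 22  28  34  40  46  52  58
D1: 25  47  75  109  149  195  247
s: 16  41  88  163  272  421  616

616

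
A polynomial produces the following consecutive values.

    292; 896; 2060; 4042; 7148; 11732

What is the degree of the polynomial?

4

D1: 604, 1164, 1982, 3106, 4584
D2: 560, 818, 1124, 1478
D3: 258, 306, 354
D4: 48, 48
The fourth differences are constant, so the polynomial has degree 4.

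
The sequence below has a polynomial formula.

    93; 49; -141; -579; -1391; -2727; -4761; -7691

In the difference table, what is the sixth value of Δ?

-2034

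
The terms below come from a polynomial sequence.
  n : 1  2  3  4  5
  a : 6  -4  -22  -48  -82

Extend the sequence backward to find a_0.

8

First differences: -10  -18  -26  -34
Second differences: -8  -8  -8
The second differences are constant at -8.
Work back: -10 + 8 = -2;  6 + 2 = 8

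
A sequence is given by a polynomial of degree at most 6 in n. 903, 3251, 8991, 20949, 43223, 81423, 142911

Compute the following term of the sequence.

237041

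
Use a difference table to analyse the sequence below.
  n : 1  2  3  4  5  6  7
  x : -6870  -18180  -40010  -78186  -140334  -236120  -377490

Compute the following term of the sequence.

First differences: -11310  -21830  -38176  -62148  -95786  -141370
Second differences: -10520  -16346  -23972  -33638  -45584
Third differences: -5826  -7626  -9666  -11946
Fourth differences: -1800  -2040  -2280
Fifth differences: -240  -240
Constant fifth difference = -240, so extend:
-2280 − 240 = -2520;  -11946 − 2520 = -14466;  -45584 − 14466 = -60050;  -141370 − 60050 = -201420;  -377490 − 201420 = -578910

-578910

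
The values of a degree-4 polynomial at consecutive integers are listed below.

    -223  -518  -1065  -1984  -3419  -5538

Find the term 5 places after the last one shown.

D1: -295, -547, -919, -1435, -2119
D2: -252, -372, -516, -684
D3: -120, -144, -168
D4: -24, -24
The fourth differences are constant (-24).
-168 − 24 = -192;  -684 − 192 = -876;  -2119 − 876 = -2995;  -5538 − 2995 = -8533
-192 − 24 = -216;  -876 − 216 = -1092;  -2995 − 1092 = -4087;  -8533 − 4087 = -12620
-216 − 24 = -240;  -1092 − 240 = -1332;  -4087 − 1332 = -5419;  -12620 − 5419 = -18039
-240 − 24 = -264;  -1332 − 264 = -1596;  -5419 − 1596 = -7015;  -18039 − 7015 = -25054
-264 − 24 = -288;  -1596 − 288 = -1884;  -7015 − 1884 = -8899;  -25054 − 8899 = -33953

-33953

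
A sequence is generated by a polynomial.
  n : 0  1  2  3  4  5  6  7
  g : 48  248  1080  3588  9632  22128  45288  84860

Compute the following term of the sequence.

200, 832, 2508, 6044, 12496, 23160, 39572
632, 1676, 3536, 6452, 10664, 16412
1044, 1860, 2916, 4212, 5748
816, 1056, 1296, 1536
240, 240, 240
Constant fifth difference = 240, so extend:
1536 + 240 = 1776;  5748 + 1776 = 7524;  16412 + 7524 = 23936;  39572 + 23936 = 63508;  84860 + 63508 = 148368

148368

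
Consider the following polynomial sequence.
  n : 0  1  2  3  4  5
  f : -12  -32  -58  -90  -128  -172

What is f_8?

-340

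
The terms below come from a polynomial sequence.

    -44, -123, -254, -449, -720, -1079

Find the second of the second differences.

-64

First differences: -79, -131, -195, -271, -359
Second differences: -52, -64, -76, -88
Third differences: -12, -12, -12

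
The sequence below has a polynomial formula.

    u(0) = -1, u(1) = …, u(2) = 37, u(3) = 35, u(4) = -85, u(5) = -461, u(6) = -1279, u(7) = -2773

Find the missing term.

Using the last 6 terms:
D1: -2, -120, -376, -818, -1494
D2: -118, -256, -442, -676
D3: -138, -186, -234
D4: -48, -48
Constant fourth difference = -48.
Extend backward: -138 + 48 = -90;  -118 + 90 = -28;  -2 + 28 = 26;  37 − 26 = 11

11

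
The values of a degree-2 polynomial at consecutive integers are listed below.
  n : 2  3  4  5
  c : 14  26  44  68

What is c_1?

12  18  24
6  6
The second differences are constant at 6.
Work back: 12 − 6 = 6;  14 − 6 = 8

8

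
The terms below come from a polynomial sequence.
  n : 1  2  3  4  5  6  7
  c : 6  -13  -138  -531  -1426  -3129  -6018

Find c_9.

-17226

D1: -19  -125  -393  -895  -1703  -2889
D2: -106  -268  -502  -808  -1186
D3: -162  -234  -306  -378
D4: -72  -72  -72
Constant fourth difference = -72, so extend:
-378 − 72 = -450;  -1186 − 450 = -1636;  -2889 − 1636 = -4525;  -6018 − 4525 = -10543
-450 − 72 = -522;  -1636 − 522 = -2158;  -4525 − 2158 = -6683;  -10543 − 6683 = -17226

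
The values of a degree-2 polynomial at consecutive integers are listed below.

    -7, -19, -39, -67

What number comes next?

First differences: -12, -20, -28
Second differences: -8, -8
The second differences are constant (-8).
-28 − 8 = -36;  -67 − 36 = -103

-103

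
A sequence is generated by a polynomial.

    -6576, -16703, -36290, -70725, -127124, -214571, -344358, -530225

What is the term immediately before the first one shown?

Δ: -10127  -19587  -34435  -56399  -87447  -129787  -185867
Δ²: -9460  -14848  -21964  -31048  -42340  -56080
Δ³: -5388  -7116  -9084  -11292  -13740
Δ⁴: -1728  -1968  -2208  -2448
Δ⁵: -240  -240  -240
The fifth differences are constant at -240.
Work back: -1728 + 240 = -1488;  -5388 + 1488 = -3900;  -9460 + 3900 = -5560;  -10127 + 5560 = -4567;  -6576 + 4567 = -2009

-2009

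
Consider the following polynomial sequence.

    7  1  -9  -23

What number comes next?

-41

First differences: -6  -10  -14
Second differences: -4  -4
Second differences constant at -4.
-14 − 4 = -18;  -23 − 18 = -41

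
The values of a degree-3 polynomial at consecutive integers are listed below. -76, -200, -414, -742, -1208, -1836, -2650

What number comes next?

-124, -214, -328, -466, -628, -814
-90, -114, -138, -162, -186
-24, -24, -24, -24
Constant third difference = -24, so extend:
-186 − 24 = -210;  -814 − 210 = -1024;  -2650 − 1024 = -3674

-3674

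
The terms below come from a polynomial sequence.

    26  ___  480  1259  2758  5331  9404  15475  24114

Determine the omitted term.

Using the last 7 terms:
D1: 779  1499  2573  4073  6071  8639
D2: 720  1074  1500  1998  2568
D3: 354  426  498  570
D4: 72  72  72
Constant fourth difference = 72.
Extend backward: 354 − 72 = 282;  720 − 282 = 438;  779 − 438 = 341;  480 − 341 = 139

139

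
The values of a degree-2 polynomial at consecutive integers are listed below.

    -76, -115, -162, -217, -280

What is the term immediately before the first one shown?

Δ: -39, -47, -55, -63
Δ²: -8, -8, -8
The second differences are constant at -8.
Work back: -39 + 8 = -31;  -76 + 31 = -45

-45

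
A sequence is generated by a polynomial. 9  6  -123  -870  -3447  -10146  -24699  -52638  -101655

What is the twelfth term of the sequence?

Δ: -3 , -129 , -747 , -2577 , -6699 , -14553 , -27939 , -49017
Δ²: -126 , -618 , -1830 , -4122 , -7854 , -13386 , -21078
Δ³: -492 , -1212 , -2292 , -3732 , -5532 , -7692
Δ⁴: -720 , -1080 , -1440 , -1800 , -2160
Δ⁵: -360 , -360 , -360 , -360
Constant fifth difference = -360, so extend:
-2160 − 360 = -2520;  -7692 − 2520 = -10212;  -21078 − 10212 = -31290;  -49017 − 31290 = -80307;  -101655 − 80307 = -181962
-2520 − 360 = -2880;  -10212 − 2880 = -13092;  -31290 − 13092 = -44382;  -80307 − 44382 = -124689;  -181962 − 124689 = -306651
-2880 − 360 = -3240;  -13092 − 3240 = -16332;  -44382 − 16332 = -60714;  -124689 − 60714 = -185403;  -306651 − 185403 = -492054

-492054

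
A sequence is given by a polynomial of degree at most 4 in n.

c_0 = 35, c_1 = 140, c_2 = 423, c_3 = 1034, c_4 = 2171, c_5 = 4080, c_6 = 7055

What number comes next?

11438

Δ: 105 , 283 , 611 , 1137 , 1909 , 2975
Δ²: 178 , 328 , 526 , 772 , 1066
Δ³: 150 , 198 , 246 , 294
Δ⁴: 48 , 48 , 48
Fourth differences constant at 48.
294 + 48 = 342;  1066 + 342 = 1408;  2975 + 1408 = 4383;  7055 + 4383 = 11438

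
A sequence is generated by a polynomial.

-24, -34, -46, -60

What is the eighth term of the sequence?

First differences: -10 , -12 , -14
Second differences: -2 , -2
Constant second difference = -2, so extend:
-14 − 2 = -16;  -60 − 16 = -76
-16 − 2 = -18;  -76 − 18 = -94
-18 − 2 = -20;  -94 − 20 = -114
-20 − 2 = -22;  -114 − 22 = -136

-136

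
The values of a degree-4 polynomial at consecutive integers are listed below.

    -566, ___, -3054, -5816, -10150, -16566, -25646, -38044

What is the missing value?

-1426

Using the last 6 terms:
Δ: -2762  -4334  -6416  -9080  -12398
Δ²: -1572  -2082  -2664  -3318
Δ³: -510  -582  -654
Δ⁴: -72  -72
Constant fourth difference = -72.
Extend backward: -510 + 72 = -438;  -1572 + 438 = -1134;  -2762 + 1134 = -1628;  -3054 + 1628 = -1426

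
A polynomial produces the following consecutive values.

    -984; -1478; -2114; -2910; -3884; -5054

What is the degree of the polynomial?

3

D1: -494, -636, -796, -974, -1170
D2: -142, -160, -178, -196
D3: -18, -18, -18
The third differences are constant, so the polynomial has degree 3.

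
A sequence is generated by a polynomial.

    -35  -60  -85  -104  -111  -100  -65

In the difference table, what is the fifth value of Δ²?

24

D1: -25, -25, -19, -7, 11, 35
D2: 0, 6, 12, 18, 24
D3: 6, 6, 6, 6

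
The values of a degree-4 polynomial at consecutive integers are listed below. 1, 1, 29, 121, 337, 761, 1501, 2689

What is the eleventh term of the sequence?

D1: 0 , 28 , 92 , 216 , 424 , 740 , 1188
D2: 28 , 64 , 124 , 208 , 316 , 448
D3: 36 , 60 , 84 , 108 , 132
D4: 24 , 24 , 24 , 24
The fourth differences are constant (24).
132 + 24 = 156;  448 + 156 = 604;  1188 + 604 = 1792;  2689 + 1792 = 4481
156 + 24 = 180;  604 + 180 = 784;  1792 + 784 = 2576;  4481 + 2576 = 7057
180 + 24 = 204;  784 + 204 = 988;  2576 + 988 = 3564;  7057 + 3564 = 10621

10621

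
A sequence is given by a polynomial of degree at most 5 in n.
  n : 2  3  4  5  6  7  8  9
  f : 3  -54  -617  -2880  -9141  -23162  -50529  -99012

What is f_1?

4

First differences: -57, -563, -2263, -6261, -14021, -27367, -48483
Second differences: -506, -1700, -3998, -7760, -13346, -21116
Third differences: -1194, -2298, -3762, -5586, -7770
Fourth differences: -1104, -1464, -1824, -2184
Fifth differences: -360, -360, -360
The fifth differences are constant at -360.
Work back: -1104 + 360 = -744;  -1194 + 744 = -450;  -506 + 450 = -56;  -57 + 56 = -1;  3 + 1 = 4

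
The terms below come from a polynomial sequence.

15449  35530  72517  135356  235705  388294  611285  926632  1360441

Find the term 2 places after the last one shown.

2710789

First differences: 20081  36987  62839  100349  152589  222991  315347  433809
Second differences: 16906  25852  37510  52240  70402  92356  118462
Third differences: 8946  11658  14730  18162  21954  26106
Fourth differences: 2712  3072  3432  3792  4152
Fifth differences: 360  360  360  360
Constant fifth difference = 360, so extend:
4152 + 360 = 4512;  26106 + 4512 = 30618;  118462 + 30618 = 149080;  433809 + 149080 = 582889;  1360441 + 582889 = 1943330
4512 + 360 = 4872;  30618 + 4872 = 35490;  149080 + 35490 = 184570;  582889 + 184570 = 767459;  1943330 + 767459 = 2710789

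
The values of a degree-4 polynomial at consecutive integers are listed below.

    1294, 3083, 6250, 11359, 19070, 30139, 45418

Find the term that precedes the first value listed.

415

D1: 1789  3167  5109  7711  11069  15279
D2: 1378  1942  2602  3358  4210
D3: 564  660  756  852
D4: 96  96  96
The fourth differences are constant at 96.
Work back: 564 − 96 = 468;  1378 − 468 = 910;  1789 − 910 = 879;  1294 − 879 = 415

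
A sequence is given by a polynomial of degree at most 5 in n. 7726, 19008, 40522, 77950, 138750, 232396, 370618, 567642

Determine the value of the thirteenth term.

3137662

11282  21514  37428  60800  93646  138222  197024
10232  15914  23372  32846  44576  58802
5682  7458  9474  11730  14226
1776  2016  2256  2496
240  240  240
Constant fifth difference = 240, so extend:
2496 + 240 = 2736;  14226 + 2736 = 16962;  58802 + 16962 = 75764;  197024 + 75764 = 272788;  567642 + 272788 = 840430
2736 + 240 = 2976;  16962 + 2976 = 19938;  75764 + 19938 = 95702;  272788 + 95702 = 368490;  840430 + 368490 = 1208920
2976 + 240 = 3216;  19938 + 3216 = 23154;  95702 + 23154 = 118856;  368490 + 118856 = 487346;  1208920 + 487346 = 1696266
3216 + 240 = 3456;  23154 + 3456 = 26610;  118856 + 26610 = 145466;  487346 + 145466 = 632812;  1696266 + 632812 = 2329078
3456 + 240 = 3696;  26610 + 3696 = 30306;  145466 + 30306 = 175772;  632812 + 175772 = 808584;  2329078 + 808584 = 3137662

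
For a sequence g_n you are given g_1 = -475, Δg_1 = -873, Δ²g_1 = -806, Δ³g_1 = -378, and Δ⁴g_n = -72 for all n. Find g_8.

-39262

Build the table forward from the leading diagonal:
Fourth differences: -72, -72, -72, -72, -72, -72, -72, -72
Third differences: -378, -450, -522, -594, -666, -738, -810, -882
Second differences: -806, -1184, -1634, -2156, -2750, -3416, -4154, -4964
First differences: -873, -1679, -2863, -4497, -6653, -9403, -12819, -16973
g: -475, -1348, -3027, -5890, -10387, -17040, -26443, -39262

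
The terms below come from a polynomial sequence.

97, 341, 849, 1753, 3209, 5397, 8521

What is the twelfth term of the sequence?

Δ: 244, 508, 904, 1456, 2188, 3124
Δ²: 264, 396, 552, 732, 936
Δ³: 132, 156, 180, 204
Δ⁴: 24, 24, 24
The fourth differences are constant (24).
204 + 24 = 228;  936 + 228 = 1164;  3124 + 1164 = 4288;  8521 + 4288 = 12809
228 + 24 = 252;  1164 + 252 = 1416;  4288 + 1416 = 5704;  12809 + 5704 = 18513
252 + 24 = 276;  1416 + 276 = 1692;  5704 + 1692 = 7396;  18513 + 7396 = 25909
276 + 24 = 300;  1692 + 300 = 1992;  7396 + 1992 = 9388;  25909 + 9388 = 35297
300 + 24 = 324;  1992 + 324 = 2316;  9388 + 2316 = 11704;  35297 + 11704 = 47001

47001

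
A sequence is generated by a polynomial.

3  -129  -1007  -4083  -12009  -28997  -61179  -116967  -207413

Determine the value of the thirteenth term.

D1: -132, -878, -3076, -7926, -16988, -32182, -55788, -90446
D2: -746, -2198, -4850, -9062, -15194, -23606, -34658
D3: -1452, -2652, -4212, -6132, -8412, -11052
D4: -1200, -1560, -1920, -2280, -2640
D5: -360, -360, -360, -360
Constant fifth difference = -360, so extend:
-2640 − 360 = -3000;  -11052 − 3000 = -14052;  -34658 − 14052 = -48710;  -90446 − 48710 = -139156;  -207413 − 139156 = -346569
-3000 − 360 = -3360;  -14052 − 3360 = -17412;  -48710 − 17412 = -66122;  -139156 − 66122 = -205278;  -346569 − 205278 = -551847
-3360 − 360 = -3720;  -17412 − 3720 = -21132;  -66122 − 21132 = -87254;  -205278 − 87254 = -292532;  -551847 − 292532 = -844379
-3720 − 360 = -4080;  -21132 − 4080 = -25212;  -87254 − 25212 = -112466;  -292532 − 112466 = -404998;  -844379 − 404998 = -1249377

-1249377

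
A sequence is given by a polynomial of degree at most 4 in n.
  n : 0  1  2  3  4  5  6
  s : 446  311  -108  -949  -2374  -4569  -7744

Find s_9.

-25609

First differences: -135, -419, -841, -1425, -2195, -3175
Second differences: -284, -422, -584, -770, -980
Third differences: -138, -162, -186, -210
Fourth differences: -24, -24, -24
Fourth differences constant at -24.
-210 − 24 = -234;  -980 − 234 = -1214;  -3175 − 1214 = -4389;  -7744 − 4389 = -12133
-234 − 24 = -258;  -1214 − 258 = -1472;  -4389 − 1472 = -5861;  -12133 − 5861 = -17994
-258 − 24 = -282;  -1472 − 282 = -1754;  -5861 − 1754 = -7615;  -17994 − 7615 = -25609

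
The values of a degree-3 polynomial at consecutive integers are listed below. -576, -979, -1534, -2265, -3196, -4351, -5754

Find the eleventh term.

Δ: -403  -555  -731  -931  -1155  -1403
Δ²: -152  -176  -200  -224  -248
Δ³: -24  -24  -24  -24
The third differences are constant (-24).
-248 − 24 = -272;  -1403 − 272 = -1675;  -5754 − 1675 = -7429
-272 − 24 = -296;  -1675 − 296 = -1971;  -7429 − 1971 = -9400
-296 − 24 = -320;  -1971 − 320 = -2291;  -9400 − 2291 = -11691
-320 − 24 = -344;  -2291 − 344 = -2635;  -11691 − 2635 = -14326

-14326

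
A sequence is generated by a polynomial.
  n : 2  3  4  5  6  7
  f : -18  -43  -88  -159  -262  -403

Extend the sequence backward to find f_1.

-7

-25, -45, -71, -103, -141
-20, -26, -32, -38
-6, -6, -6
The third differences are constant at -6.
Work back: -20 + 6 = -14;  -25 + 14 = -11;  -18 + 11 = -7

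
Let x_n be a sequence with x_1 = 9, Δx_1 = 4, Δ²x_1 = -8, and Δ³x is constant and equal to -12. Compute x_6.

-171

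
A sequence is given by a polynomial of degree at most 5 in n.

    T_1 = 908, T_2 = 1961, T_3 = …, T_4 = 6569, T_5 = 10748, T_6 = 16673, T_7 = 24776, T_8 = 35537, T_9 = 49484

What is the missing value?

3752

Using the last 6 terms:
4179, 5925, 8103, 10761, 13947
1746, 2178, 2658, 3186
432, 480, 528
48, 48
Constant fourth difference = 48.
Extend backward: 432 − 48 = 384;  1746 − 384 = 1362;  4179 − 1362 = 2817;  6569 − 2817 = 3752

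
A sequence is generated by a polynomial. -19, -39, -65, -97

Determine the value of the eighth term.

First differences: -20, -26, -32
Second differences: -6, -6
Second differences constant at -6.
-32 − 6 = -38;  -97 − 38 = -135
-38 − 6 = -44;  -135 − 44 = -179
-44 − 6 = -50;  -179 − 50 = -229
-50 − 6 = -56;  -229 − 56 = -285

-285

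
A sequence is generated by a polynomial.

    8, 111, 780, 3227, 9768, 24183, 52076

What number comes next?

101235

Δ: 103 , 669 , 2447 , 6541 , 14415 , 27893
Δ²: 566 , 1778 , 4094 , 7874 , 13478
Δ³: 1212 , 2316 , 3780 , 5604
Δ⁴: 1104 , 1464 , 1824
Δ⁵: 360 , 360
Constant fifth difference = 360, so extend:
1824 + 360 = 2184;  5604 + 2184 = 7788;  13478 + 7788 = 21266;  27893 + 21266 = 49159;  52076 + 49159 = 101235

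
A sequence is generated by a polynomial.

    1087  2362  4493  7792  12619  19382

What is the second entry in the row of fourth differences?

D1: 1275, 2131, 3299, 4827, 6763
D2: 856, 1168, 1528, 1936
D3: 312, 360, 408
D4: 48, 48

48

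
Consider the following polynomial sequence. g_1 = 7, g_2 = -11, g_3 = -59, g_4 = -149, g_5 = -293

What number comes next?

-503

D1: -18, -48, -90, -144
D2: -30, -42, -54
D3: -12, -12
Third differences constant at -12.
-54 − 12 = -66;  -144 − 66 = -210;  -293 − 210 = -503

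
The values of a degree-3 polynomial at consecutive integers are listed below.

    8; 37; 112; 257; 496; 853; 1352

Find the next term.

2017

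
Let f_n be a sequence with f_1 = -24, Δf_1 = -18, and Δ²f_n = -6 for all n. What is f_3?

-66

Build the table forward from the leading diagonal:
Second differences: -6  -6  -6
First differences: -18  -24  -30
f: -24  -42  -66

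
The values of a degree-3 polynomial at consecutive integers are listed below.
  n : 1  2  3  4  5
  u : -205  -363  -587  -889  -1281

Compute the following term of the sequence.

-158  -224  -302  -392
-66  -78  -90
-12  -12
The third differences are constant (-12).
-90 − 12 = -102;  -392 − 102 = -494;  -1281 − 494 = -1775

-1775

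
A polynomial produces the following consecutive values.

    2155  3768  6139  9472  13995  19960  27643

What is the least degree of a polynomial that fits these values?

1613, 2371, 3333, 4523, 5965, 7683
758, 962, 1190, 1442, 1718
204, 228, 252, 276
24, 24, 24
The fourth differences are constant, so the polynomial has degree 4.

4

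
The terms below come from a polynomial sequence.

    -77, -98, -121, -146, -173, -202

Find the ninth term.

-301

-21 , -23 , -25 , -27 , -29
-2 , -2 , -2 , -2
The second differences are constant (-2).
-29 − 2 = -31;  -202 − 31 = -233
-31 − 2 = -33;  -233 − 33 = -266
-33 − 2 = -35;  -266 − 35 = -301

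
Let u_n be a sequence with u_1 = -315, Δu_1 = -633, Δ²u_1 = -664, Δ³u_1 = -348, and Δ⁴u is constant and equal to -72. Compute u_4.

-4554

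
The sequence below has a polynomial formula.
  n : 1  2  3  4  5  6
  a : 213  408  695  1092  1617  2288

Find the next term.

3123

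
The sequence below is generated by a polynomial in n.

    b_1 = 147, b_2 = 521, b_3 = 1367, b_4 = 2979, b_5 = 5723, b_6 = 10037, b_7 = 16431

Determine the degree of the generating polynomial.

4

Δ: 374, 846, 1612, 2744, 4314, 6394
Δ²: 472, 766, 1132, 1570, 2080
Δ³: 294, 366, 438, 510
Δ⁴: 72, 72, 72
The fourth differences are constant, so the polynomial has degree 4.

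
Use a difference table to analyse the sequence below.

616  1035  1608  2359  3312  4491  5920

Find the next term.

7623

D1: 419, 573, 751, 953, 1179, 1429
D2: 154, 178, 202, 226, 250
D3: 24, 24, 24, 24
Third differences constant at 24.
250 + 24 = 274;  1429 + 274 = 1703;  5920 + 1703 = 7623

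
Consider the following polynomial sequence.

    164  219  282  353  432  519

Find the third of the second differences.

First differences: 55, 63, 71, 79, 87
Second differences: 8, 8, 8, 8

8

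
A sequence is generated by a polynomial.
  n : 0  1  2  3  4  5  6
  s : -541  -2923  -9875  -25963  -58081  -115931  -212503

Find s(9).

-923851

D1: -2382  -6952  -16088  -32118  -57850  -96572
D2: -4570  -9136  -16030  -25732  -38722
D3: -4566  -6894  -9702  -12990
D4: -2328  -2808  -3288
D5: -480  -480
The fifth differences are constant (-480).
-3288 − 480 = -3768;  -12990 − 3768 = -16758;  -38722 − 16758 = -55480;  -96572 − 55480 = -152052;  -212503 − 152052 = -364555
-3768 − 480 = -4248;  -16758 − 4248 = -21006;  -55480 − 21006 = -76486;  -152052 − 76486 = -228538;  -364555 − 228538 = -593093
-4248 − 480 = -4728;  -21006 − 4728 = -25734;  -76486 − 25734 = -102220;  -228538 − 102220 = -330758;  -593093 − 330758 = -923851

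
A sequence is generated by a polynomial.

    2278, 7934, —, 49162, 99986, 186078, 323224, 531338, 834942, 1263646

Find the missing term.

Using the last 7 terms:
Δ: 50824  86092  137146  208114  303604  428704
Δ²: 35268  51054  70968  95490  125100
Δ³: 15786  19914  24522  29610
Δ⁴: 4128  4608  5088
Δ⁵: 480  480
Constant fifth difference = 480.
Extend backward: 4128 − 480 = 3648;  15786 − 3648 = 12138;  35268 − 12138 = 23130;  50824 − 23130 = 27694;  49162 − 27694 = 21468

21468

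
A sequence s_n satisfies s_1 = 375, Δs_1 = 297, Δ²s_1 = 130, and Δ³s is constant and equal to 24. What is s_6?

Build the table forward from the leading diagonal:
D3: 24, 24, 24, 24, 24, 24
D2: 130, 154, 178, 202, 226, 250
D1: 297, 427, 581, 759, 961, 1187
s: 375, 672, 1099, 1680, 2439, 3400

3400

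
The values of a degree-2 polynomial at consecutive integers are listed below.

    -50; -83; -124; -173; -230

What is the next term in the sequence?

-295

D1: -33  -41  -49  -57
D2: -8  -8  -8
Second differences constant at -8.
-57 − 8 = -65;  -230 − 65 = -295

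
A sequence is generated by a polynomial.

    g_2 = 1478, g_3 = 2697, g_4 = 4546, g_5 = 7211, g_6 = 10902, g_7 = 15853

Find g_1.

D1: 1219, 1849, 2665, 3691, 4951
D2: 630, 816, 1026, 1260
D3: 186, 210, 234
D4: 24, 24
The fourth differences are constant at 24.
Work back: 186 − 24 = 162;  630 − 162 = 468;  1219 − 468 = 751;  1478 − 751 = 727

727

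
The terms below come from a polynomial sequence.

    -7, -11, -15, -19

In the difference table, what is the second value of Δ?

-4

D1: -4, -4, -4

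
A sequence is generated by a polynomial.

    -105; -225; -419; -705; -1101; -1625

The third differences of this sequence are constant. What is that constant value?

Δ: -120, -194, -286, -396, -524
Δ²: -74, -92, -110, -128
Δ³: -18, -18, -18

-18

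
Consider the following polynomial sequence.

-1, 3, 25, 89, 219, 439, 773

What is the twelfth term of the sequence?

4993

Δ: 4  22  64  130  220  334
Δ²: 18  42  66  90  114
Δ³: 24  24  24  24
Constant third difference = 24, so extend:
114 + 24 = 138;  334 + 138 = 472;  773 + 472 = 1245
138 + 24 = 162;  472 + 162 = 634;  1245 + 634 = 1879
162 + 24 = 186;  634 + 186 = 820;  1879 + 820 = 2699
186 + 24 = 210;  820 + 210 = 1030;  2699 + 1030 = 3729
210 + 24 = 234;  1030 + 234 = 1264;  3729 + 1264 = 4993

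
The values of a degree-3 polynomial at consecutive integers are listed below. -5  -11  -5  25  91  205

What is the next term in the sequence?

379

First differences: -6  6  30  66  114
Second differences: 12  24  36  48
Third differences: 12  12  12
Third differences constant at 12.
48 + 12 = 60;  114 + 60 = 174;  205 + 174 = 379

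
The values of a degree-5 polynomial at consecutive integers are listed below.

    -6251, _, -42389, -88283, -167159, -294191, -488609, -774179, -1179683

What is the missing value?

Using the last 7 terms:
First differences: -45894  -78876  -127032  -194418  -285570  -405504
Second differences: -32982  -48156  -67386  -91152  -119934
Third differences: -15174  -19230  -23766  -28782
Fourth differences: -4056  -4536  -5016
Fifth differences: -480  -480
Constant fifth difference = -480.
Extend backward: -4056 + 480 = -3576;  -15174 + 3576 = -11598;  -32982 + 11598 = -21384;  -45894 + 21384 = -24510;  -42389 + 24510 = -17879

-17879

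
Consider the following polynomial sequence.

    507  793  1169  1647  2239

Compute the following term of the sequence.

2957

Δ: 286  376  478  592
Δ²: 90  102  114
Δ³: 12  12
Third differences constant at 12.
114 + 12 = 126;  592 + 126 = 718;  2239 + 718 = 2957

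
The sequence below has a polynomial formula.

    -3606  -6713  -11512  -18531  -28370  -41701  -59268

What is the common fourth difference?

D1: -3107, -4799, -7019, -9839, -13331, -17567
D2: -1692, -2220, -2820, -3492, -4236
D3: -528, -600, -672, -744
D4: -72, -72, -72

-72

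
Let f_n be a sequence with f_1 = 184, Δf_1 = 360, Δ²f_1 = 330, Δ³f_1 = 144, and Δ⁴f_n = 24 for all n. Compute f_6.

6844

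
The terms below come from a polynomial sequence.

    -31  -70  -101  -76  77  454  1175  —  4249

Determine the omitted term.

Using the first 7 terms:
First differences: -39  -31  25  153  377  721
Second differences: 8  56  128  224  344
Third differences: 48  72  96  120
Fourth differences: 24  24  24
Constant fourth difference = 24.
Extend forward: 120 + 24 = 144;  344 + 144 = 488;  721 + 488 = 1209;  1175 + 1209 = 2384

2384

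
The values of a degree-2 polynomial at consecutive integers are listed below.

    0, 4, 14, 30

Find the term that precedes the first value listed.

First differences: 4, 10, 16
Second differences: 6, 6
The second differences are constant at 6.
Work back: 4 − 6 = -2;  0 + 2 = 2

2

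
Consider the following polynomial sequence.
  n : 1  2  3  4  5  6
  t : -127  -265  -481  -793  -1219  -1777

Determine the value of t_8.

-138, -216, -312, -426, -558
-78, -96, -114, -132
-18, -18, -18
Constant third difference = -18, so extend:
-132 − 18 = -150;  -558 − 150 = -708;  -1777 − 708 = -2485
-150 − 18 = -168;  -708 − 168 = -876;  -2485 − 876 = -3361

-3361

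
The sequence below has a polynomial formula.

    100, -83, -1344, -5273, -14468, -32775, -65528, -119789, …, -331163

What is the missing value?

-204588

Using the first 8 terms:
Δ: -183  -1261  -3929  -9195  -18307  -32753  -54261
Δ²: -1078  -2668  -5266  -9112  -14446  -21508
Δ³: -1590  -2598  -3846  -5334  -7062
Δ⁴: -1008  -1248  -1488  -1728
Δ⁵: -240  -240  -240
Constant fifth difference = -240.
Extend forward: -1728 − 240 = -1968;  -7062 − 1968 = -9030;  -21508 − 9030 = -30538;  -54261 − 30538 = -84799;  -119789 − 84799 = -204588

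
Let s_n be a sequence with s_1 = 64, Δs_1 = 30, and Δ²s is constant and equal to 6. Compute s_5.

Build the table forward from the leading diagonal:
Second differences: 6  6  6  6  6
First differences: 30  36  42  48  54
s: 64  94  130  172  220

220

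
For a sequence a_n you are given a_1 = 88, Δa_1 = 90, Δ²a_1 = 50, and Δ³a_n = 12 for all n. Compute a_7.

1618

Build the table forward from the leading diagonal:
D3: 12  12  12  12  12  12  12
D2: 50  62  74  86  98  110  122
D1: 90  140  202  276  362  460  570
a: 88  178  318  520  796  1158  1618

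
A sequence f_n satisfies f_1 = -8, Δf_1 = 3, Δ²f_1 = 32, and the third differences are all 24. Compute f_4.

Build the table forward from the leading diagonal:
Third differences: 24, 24, 24, 24
Second differences: 32, 56, 80, 104
First differences: 3, 35, 91, 171
f: -8, -5, 30, 121

121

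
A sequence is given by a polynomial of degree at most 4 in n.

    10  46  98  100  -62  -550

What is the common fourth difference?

Δ: 36, 52, 2, -162, -488
Δ²: 16, -50, -164, -326
Δ³: -66, -114, -162
Δ⁴: -48, -48

-48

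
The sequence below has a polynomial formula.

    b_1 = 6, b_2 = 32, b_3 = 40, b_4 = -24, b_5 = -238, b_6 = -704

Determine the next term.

-1548

D1: 26, 8, -64, -214, -466
D2: -18, -72, -150, -252
D3: -54, -78, -102
D4: -24, -24
Fourth differences constant at -24.
-102 − 24 = -126;  -252 − 126 = -378;  -466 − 378 = -844;  -704 − 844 = -1548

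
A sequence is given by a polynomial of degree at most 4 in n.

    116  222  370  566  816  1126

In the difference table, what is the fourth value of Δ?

250

Δ: 106, 148, 196, 250, 310
Δ²: 42, 48, 54, 60
Δ³: 6, 6, 6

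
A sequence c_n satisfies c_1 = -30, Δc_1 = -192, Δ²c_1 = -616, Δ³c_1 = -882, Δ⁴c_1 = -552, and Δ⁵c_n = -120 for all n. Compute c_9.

Build the table forward from the leading diagonal:
Fifth differences: -120, -120, -120, -120, -120, -120, -120, -120, -120
Fourth differences: -552, -672, -792, -912, -1032, -1152, -1272, -1392, -1512
Third differences: -882, -1434, -2106, -2898, -3810, -4842, -5994, -7266, -8658
Second differences: -616, -1498, -2932, -5038, -7936, -11746, -16588, -22582, -29848
First differences: -192, -808, -2306, -5238, -10276, -18212, -29958, -46546, -69128
c: -30, -222, -1030, -3336, -8574, -18850, -37062, -67020, -113566

-113566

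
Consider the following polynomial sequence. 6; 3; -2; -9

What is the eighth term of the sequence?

First differences: -3  -5  -7
Second differences: -2  -2
The second differences are constant (-2).
-7 − 2 = -9;  -9 − 9 = -18
-9 − 2 = -11;  -18 − 11 = -29
-11 − 2 = -13;  -29 − 13 = -42
-13 − 2 = -15;  -42 − 15 = -57

-57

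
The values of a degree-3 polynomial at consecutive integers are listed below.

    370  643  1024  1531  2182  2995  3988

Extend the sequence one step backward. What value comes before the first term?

187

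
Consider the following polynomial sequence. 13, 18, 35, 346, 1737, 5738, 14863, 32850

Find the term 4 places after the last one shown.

D1: 5, 17, 311, 1391, 4001, 9125, 17987
D2: 12, 294, 1080, 2610, 5124, 8862
D3: 282, 786, 1530, 2514, 3738
D4: 504, 744, 984, 1224
D5: 240, 240, 240
The fifth differences are constant (240).
1224 + 240 = 1464;  3738 + 1464 = 5202;  8862 + 5202 = 14064;  17987 + 14064 = 32051;  32850 + 32051 = 64901
1464 + 240 = 1704;  5202 + 1704 = 6906;  14064 + 6906 = 20970;  32051 + 20970 = 53021;  64901 + 53021 = 117922
1704 + 240 = 1944;  6906 + 1944 = 8850;  20970 + 8850 = 29820;  53021 + 29820 = 82841;  117922 + 82841 = 200763
1944 + 240 = 2184;  8850 + 2184 = 11034;  29820 + 11034 = 40854;  82841 + 40854 = 123695;  200763 + 123695 = 324458

324458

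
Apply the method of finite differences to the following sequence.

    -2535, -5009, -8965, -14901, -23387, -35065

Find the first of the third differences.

-498

First differences: -2474, -3956, -5936, -8486, -11678
Second differences: -1482, -1980, -2550, -3192
Third differences: -498, -570, -642
Fourth differences: -72, -72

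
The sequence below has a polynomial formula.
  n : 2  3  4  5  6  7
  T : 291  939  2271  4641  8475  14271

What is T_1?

648, 1332, 2370, 3834, 5796
684, 1038, 1464, 1962
354, 426, 498
72, 72
The fourth differences are constant at 72.
Work back: 354 − 72 = 282;  684 − 282 = 402;  648 − 402 = 246;  291 − 246 = 45

45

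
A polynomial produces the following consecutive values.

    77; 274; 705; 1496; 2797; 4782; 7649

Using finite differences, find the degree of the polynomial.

197, 431, 791, 1301, 1985, 2867
234, 360, 510, 684, 882
126, 150, 174, 198
24, 24, 24
The fourth differences are constant, so the polynomial has degree 4.

4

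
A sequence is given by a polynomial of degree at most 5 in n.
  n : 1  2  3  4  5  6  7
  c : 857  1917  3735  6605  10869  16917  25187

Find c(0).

309

First differences: 1060  1818  2870  4264  6048  8270
Second differences: 758  1052  1394  1784  2222
Third differences: 294  342  390  438
Fourth differences: 48  48  48
The fourth differences are constant at 48.
Work back: 294 − 48 = 246;  758 − 246 = 512;  1060 − 512 = 548;  857 − 548 = 309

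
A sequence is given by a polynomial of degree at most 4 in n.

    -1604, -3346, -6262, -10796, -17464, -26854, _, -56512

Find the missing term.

Using the first 6 terms:
-1742  -2916  -4534  -6668  -9390
-1174  -1618  -2134  -2722
-444  -516  -588
-72  -72
Constant fourth difference = -72.
Extend forward: -588 − 72 = -660;  -2722 − 660 = -3382;  -9390 − 3382 = -12772;  -26854 − 12772 = -39626

-39626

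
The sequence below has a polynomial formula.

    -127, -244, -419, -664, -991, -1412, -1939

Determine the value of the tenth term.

-4276

Δ: -117 , -175 , -245 , -327 , -421 , -527
Δ²: -58 , -70 , -82 , -94 , -106
Δ³: -12 , -12 , -12 , -12
Constant third difference = -12, so extend:
-106 − 12 = -118;  -527 − 118 = -645;  -1939 − 645 = -2584
-118 − 12 = -130;  -645 − 130 = -775;  -2584 − 775 = -3359
-130 − 12 = -142;  -775 − 142 = -917;  -3359 − 917 = -4276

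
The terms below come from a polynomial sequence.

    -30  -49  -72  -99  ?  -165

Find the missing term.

-130

Using the first 4 terms:
Δ: -19, -23, -27
Δ²: -4, -4
Constant second difference = -4.
Extend forward: -27 − 4 = -31;  -99 − 31 = -130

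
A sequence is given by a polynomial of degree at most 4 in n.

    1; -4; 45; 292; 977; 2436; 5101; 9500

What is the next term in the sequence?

16257

First differences: -5, 49, 247, 685, 1459, 2665, 4399
Second differences: 54, 198, 438, 774, 1206, 1734
Third differences: 144, 240, 336, 432, 528
Fourth differences: 96, 96, 96, 96
Fourth differences constant at 96.
528 + 96 = 624;  1734 + 624 = 2358;  4399 + 2358 = 6757;  9500 + 6757 = 16257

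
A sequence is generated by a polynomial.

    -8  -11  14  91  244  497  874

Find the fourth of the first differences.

153

First differences: -3, 25, 77, 153, 253, 377
Second differences: 28, 52, 76, 100, 124
Third differences: 24, 24, 24, 24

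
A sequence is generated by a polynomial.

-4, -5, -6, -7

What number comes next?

-8

Δ: -1 , -1 , -1
The first differences are constant (-1).
-7 − 1 = -8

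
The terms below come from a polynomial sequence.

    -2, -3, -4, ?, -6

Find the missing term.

Using the first 3 terms:
First differences: -1, -1
Constant first difference = -1.
Extend forward: -4 − 1 = -5

-5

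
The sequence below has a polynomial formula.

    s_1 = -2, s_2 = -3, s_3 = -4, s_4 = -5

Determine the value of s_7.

First differences: -1  -1  -1
Constant first difference = -1, so extend:
-5 − 1 = -6
-6 − 1 = -7
-7 − 1 = -8

-8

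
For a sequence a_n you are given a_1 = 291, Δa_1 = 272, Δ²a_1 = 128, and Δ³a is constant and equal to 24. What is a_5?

2243

Build the table forward from the leading diagonal:
Δ³: 24  24  24  24  24
Δ²: 128  152  176  200  224
Δ: 272  400  552  728  928
a: 291  563  963  1515  2243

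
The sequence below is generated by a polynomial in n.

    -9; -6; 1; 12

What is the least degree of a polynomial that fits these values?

D1: 3, 7, 11
D2: 4, 4
The second differences are constant, so the polynomial has degree 2.

2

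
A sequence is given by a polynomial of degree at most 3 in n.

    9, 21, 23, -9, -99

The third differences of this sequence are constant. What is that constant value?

-24

First differences: 12, 2, -32, -90
Second differences: -10, -34, -58
Third differences: -24, -24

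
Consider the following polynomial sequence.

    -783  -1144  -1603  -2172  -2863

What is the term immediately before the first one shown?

-361, -459, -569, -691
-98, -110, -122
-12, -12
The third differences are constant at -12.
Work back: -98 + 12 = -86;  -361 + 86 = -275;  -783 + 275 = -508

-508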